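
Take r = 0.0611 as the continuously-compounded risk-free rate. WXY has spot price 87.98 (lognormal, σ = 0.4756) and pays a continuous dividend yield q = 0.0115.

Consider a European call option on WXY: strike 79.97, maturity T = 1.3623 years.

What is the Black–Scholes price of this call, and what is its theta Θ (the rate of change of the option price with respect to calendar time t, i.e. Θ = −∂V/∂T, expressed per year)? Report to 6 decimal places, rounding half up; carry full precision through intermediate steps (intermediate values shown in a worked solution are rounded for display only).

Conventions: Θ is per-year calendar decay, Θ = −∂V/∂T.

σ√T = 0.4756·√1.3623 = 0.555109
d₁ = (ln(S/K) + (r−q+σ²/2)T) / (σ√T) = (ln(87.98/79.97) + (0.0611−0.0115+0.4756²/2)·1.3623) / 0.555109 = (0.095458 + 0.221643) / 0.555109 = 0.571241
d₂ = d₁ − σ√T = 0.571241 − 0.555109 = 0.016132
e^{−rT} = 0.920133
e^{−qT} = 0.984456
N(d₁) = 0.716082,  N(d₂) = 0.506435
Call price V = S·e^{−qT}·N(d₁) − K·e^{−rT}·N(d₂) = 62.021573 − 37.265080 = 24.756493
φ(d₁) = (1/√(2π))·e^{−d₁²/2} = 0.338884
Θ = −S·e^{−qT}·φ(d₁)·σ/(2√T) + q·S·e^{−qT}·N(d₁) − r·K·e^{−rT}·N(d₂) = −5.980079 + 0.713248 − 2.276896 = -7.543728

price = 24.756493
Θ = -7.543728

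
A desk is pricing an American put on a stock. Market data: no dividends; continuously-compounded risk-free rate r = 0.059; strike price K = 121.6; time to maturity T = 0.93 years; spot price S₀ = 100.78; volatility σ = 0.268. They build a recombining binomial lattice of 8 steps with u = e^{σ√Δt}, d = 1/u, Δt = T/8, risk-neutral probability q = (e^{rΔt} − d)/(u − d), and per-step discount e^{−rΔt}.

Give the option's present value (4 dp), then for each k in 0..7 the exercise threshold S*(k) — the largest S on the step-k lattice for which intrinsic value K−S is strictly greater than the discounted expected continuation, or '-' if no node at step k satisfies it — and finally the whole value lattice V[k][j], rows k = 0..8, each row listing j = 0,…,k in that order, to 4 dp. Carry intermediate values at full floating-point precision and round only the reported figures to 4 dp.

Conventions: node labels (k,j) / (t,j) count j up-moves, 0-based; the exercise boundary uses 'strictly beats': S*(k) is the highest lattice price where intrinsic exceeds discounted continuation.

price = 21.8838
boundary = - 91.9794 83.9472 91.9794 83.9472 91.9794 100.7800 110.4227
tree:
21.8838
29.6206 14.8837
37.6528 21.3983 8.9420
44.9835 29.6206 13.9342 4.3560
51.6741 37.6528 20.8513 7.6007 1.3559
57.7804 44.9835 29.6206 12.8642 2.7410 0.0685
63.3534 51.6741 37.6528 20.8200 5.5372 0.1421 0.0000
68.4398 57.7804 44.9835 29.6206 11.1773 0.2949 0.0000 0.0000
73.0821 63.3534 51.6741 37.6528 20.8200 0.6120 0.0000 0.0000 0.0000

Δt=0.11625  u=1.09568  d=0.91267  q=0.51478  discount=0.99316
step 8 (expiry): payoffs max(K−S,0) = 73.0821 63.3534 51.6741 37.6528 20.8200 0.6120 0.0000 0.0000 0.0000
step 7: (k=7,j=0): S=53.1602, K−S=68.4398, hold=67.6087 ⇒ V=68.4398 exercise | (k=7,j=1): S=63.8196, K−S=57.7804, hold=56.9492 ⇒ V=57.7804 exercise | (k=7,j=2): S=76.6165, K−S=44.9835, hold=44.1523 ⇒ V=44.9835 exercise | (k=7,j=3): S=91.9794, K−S=29.6206, hold=28.7895 ⇒ V=29.6206 exercise | (k=7,j=4): S=110.4227, K−S=11.1773, hold=10.3461 ⇒ V=11.1773 exercise | (k=7,j=5): S=132.5642, K−S=0.0000, hold=0.2949 ⇒ V=0.2949 continue | (k=7,j=6): S=159.1455, K−S=0.0000, hold=0.0000 ⇒ V=0.0000 continue | (k=7,j=7): S=191.0568, K−S=0.0000, hold=0.0000 ⇒ V=0.0000 continue  boundary S*=110.4227
step 6: (k=6,j=0): S=58.2466, K−S=63.3534, hold=62.5223 ⇒ V=63.3534 exercise | (k=6,j=1): S=69.9259, K−S=51.6741, hold=50.8429 ⇒ V=51.6741 exercise | (k=6,j=2): S=83.9472, K−S=37.6528, hold=36.8216 ⇒ V=37.6528 exercise | (k=6,j=3): S=100.7800, K−S=20.8200, hold=19.9888 ⇒ V=20.8200 exercise | (k=6,j=4): S=120.9880, K−S=0.6120, hold=5.5372 ⇒ V=5.5372 continue | (k=6,j=5): S=145.2481, K−S=0.0000, hold=0.1421 ⇒ V=0.1421 continue | (k=6,j=6): S=174.3727, K−S=0.0000, hold=0.0000 ⇒ V=0.0000 continue  boundary S*=100.7800
step 5: (k=5,j=0): S=63.8196, K−S=57.7804, hold=56.9492 ⇒ V=57.7804 exercise | (k=5,j=1): S=76.6165, K−S=44.9835, hold=44.1523 ⇒ V=44.9835 exercise | (k=5,j=2): S=91.9794, K−S=29.6206, hold=28.7895 ⇒ V=29.6206 exercise | (k=5,j=3): S=110.4227, K−S=11.1773, hold=12.8642 ⇒ V=12.8642 continue | (k=5,j=4): S=132.5642, K−S=0.0000, hold=2.7410 ⇒ V=2.7410 continue | (k=5,j=5): S=159.1455, K−S=0.0000, hold=0.0685 ⇒ V=0.0685 continue  boundary S*=91.9794
step 4: (k=4,j=0): S=69.9259, K−S=51.6741, hold=50.8429 ⇒ V=51.6741 exercise | (k=4,j=1): S=83.9472, K−S=37.6528, hold=36.8216 ⇒ V=37.6528 exercise | (k=4,j=2): S=100.7800, K−S=20.8200, hold=20.8513 ⇒ V=20.8513 continue | (k=4,j=3): S=120.9880, K−S=0.6120, hold=7.6007 ⇒ V=7.6007 continue | (k=4,j=4): S=145.2481, K−S=0.0000, hold=1.3559 ⇒ V=1.3559 continue  boundary S*=83.9472
step 3: (k=3,j=0): S=76.6165, K−S=44.9835, hold=44.1523 ⇒ V=44.9835 exercise | (k=3,j=1): S=91.9794, K−S=29.6206, hold=28.8055 ⇒ V=29.6206 exercise | (k=3,j=2): S=110.4227, K−S=11.1773, hold=13.9342 ⇒ V=13.9342 continue | (k=3,j=3): S=132.5642, K−S=0.0000, hold=4.3560 ⇒ V=4.3560 continue  boundary S*=91.9794
step 2: (k=2,j=0): S=83.9472, K−S=37.6528, hold=36.8216 ⇒ V=37.6528 exercise | (k=2,j=1): S=100.7800, K−S=20.8200, hold=21.3983 ⇒ V=21.3983 continue | (k=2,j=2): S=120.9880, K−S=0.6120, hold=8.9420 ⇒ V=8.9420 continue  boundary S*=83.9472
step 1: (k=1,j=0): S=91.9794, K−S=29.6206, hold=29.0852 ⇒ V=29.6206 exercise | (k=1,j=1): S=110.4227, K−S=11.1773, hold=14.8837 ⇒ V=14.8837 continue  boundary S*=91.9794
step 0: (k=0,j=0): S=100.7800, K−S=20.8200, hold=21.8838 ⇒ V=21.8838 continue  boundary S*=-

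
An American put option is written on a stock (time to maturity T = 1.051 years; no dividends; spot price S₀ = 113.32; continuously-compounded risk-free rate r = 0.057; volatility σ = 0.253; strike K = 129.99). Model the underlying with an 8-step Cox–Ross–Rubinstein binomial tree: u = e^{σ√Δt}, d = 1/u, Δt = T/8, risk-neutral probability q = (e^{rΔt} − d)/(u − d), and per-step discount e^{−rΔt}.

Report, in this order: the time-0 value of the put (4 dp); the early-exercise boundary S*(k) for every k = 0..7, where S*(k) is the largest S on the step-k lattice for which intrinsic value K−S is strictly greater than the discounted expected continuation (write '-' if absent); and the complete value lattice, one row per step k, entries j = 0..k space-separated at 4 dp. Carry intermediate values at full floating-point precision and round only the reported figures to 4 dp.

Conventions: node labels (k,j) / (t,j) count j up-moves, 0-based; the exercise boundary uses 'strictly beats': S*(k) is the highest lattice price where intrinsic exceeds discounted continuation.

params: Δt=0.13137 u=1.09604 d=0.91238 q=0.51802 e^(-rΔt)=0.99254
t_8 payoffs: 75.5770 64.6237 51.4656 35.6588 16.6700 0.0000 0.0000 0.0000 0.0000
t_7: node(7,0) S=59.6387 payoff=70.3513 vs cont=69.3815 → 70.3513 [stop]  node(7,1) S=71.6439 payoff=58.3461 vs cont=57.3763 → 58.3461 [stop]  node(7,2) S=86.0657 payoff=43.9243 vs cont=42.9545 → 43.9243 [stop]  node(7,3) S=103.3906 payoff=26.5994 vs cont=25.6296 → 26.5994 [stop]  node(7,4) S=124.2030 payoff=5.7870 vs cont=7.9747 → 7.9747 [wait]  node(7,5) S=149.2049 payoff=0.0000 vs cont=0.0000 → 0.0000 [wait]  node(7,6) S=179.2396 payoff=0.0000 vs cont=0.0000 → 0.0000 [wait]  node(7,7) S=215.3203 payoff=0.0000 vs cont=0.0000 → 0.0000 [wait]  ⇒ S*(7)=103.3906
t_6: node(6,0) S=65.3663 payoff=64.6237 vs cont=63.6540 → 64.6237 [stop]  node(6,1) S=78.5244 payoff=51.4656 vs cont=50.4958 → 51.4656 [stop]  node(6,2) S=94.3312 payoff=35.6588 vs cont=34.6890 → 35.6588 [stop]  node(6,3) S=113.3200 payoff=16.6700 vs cont=16.8250 → 16.8250 [wait]  node(6,4) S=136.1312 payoff=0.0000 vs cont=3.8150 → 3.8150 [wait]  node(6,5) S=163.5342 payoff=0.0000 vs cont=0.0000 → 0.0000 [wait]  node(6,6) S=196.4534 payoff=0.0000 vs cont=0.0000 → 0.0000 [wait]  ⇒ S*(6)=94.3312
t_5: node(5,0) S=71.6439 payoff=58.3461 vs cont=57.3763 → 58.3461 [stop]  node(5,1) S=86.0657 payoff=43.9243 vs cont=42.9545 → 43.9243 [stop]  node(5,2) S=103.3906 payoff=26.5994 vs cont=25.7093 → 26.5994 [stop]  node(5,3) S=124.2030 payoff=5.7870 vs cont=10.0104 → 10.0104 [wait]  node(5,4) S=149.2049 payoff=0.0000 vs cont=1.8251 → 1.8251 [wait]  node(5,5) S=179.2396 payoff=0.0000 vs cont=0.0000 → 0.0000 [wait]  ⇒ S*(5)=103.3906
t_4: node(4,0) S=78.5244 payoff=51.4656 vs cont=50.4958 → 51.4656 [stop]  node(4,1) S=94.3312 payoff=35.6588 vs cont=34.6890 → 35.6588 [stop]  node(4,2) S=113.3200 payoff=16.6700 vs cont=17.8717 → 17.8717 [wait]  node(4,3) S=136.1312 payoff=0.0000 vs cont=5.7272 → 5.7272 [wait]  node(4,4) S=163.5342 payoff=0.0000 vs cont=0.8731 → 0.8731 [wait]  ⇒ S*(4)=94.3312
t_3: node(3,0) S=86.0657 payoff=43.9243 vs cont=42.9545 → 43.9243 [stop]  node(3,1) S=103.3906 payoff=26.5994 vs cont=26.2475 → 26.5994 [stop]  node(3,2) S=124.2030 payoff=5.7870 vs cont=11.4942 → 11.4942 [wait]  node(3,3) S=149.2049 payoff=0.0000 vs cont=3.1887 → 3.1887 [wait]  ⇒ S*(3)=103.3906
t_2: node(2,0) S=94.3312 payoff=35.6588 vs cont=34.6890 → 35.6588 [stop]  node(2,1) S=113.3200 payoff=16.6700 vs cont=18.6346 → 18.6346 [wait]  node(2,2) S=136.1312 payoff=0.0000 vs cont=7.1382 → 7.1382 [wait]  ⇒ S*(2)=94.3312
t_1: node(1,0) S=103.3906 payoff=26.5994 vs cont=26.6397 → 26.6397 [wait]  node(1,1) S=124.2030 payoff=5.7870 vs cont=12.5847 → 12.5847 [wait]  ⇒ S*(1)=-
t_0: node(0,0) S=113.3200 payoff=16.6700 vs cont=19.2146 → 19.2146 [wait]  ⇒ S*(0)=-

price = 19.2146
boundary = - - 94.3312 103.3906 94.3312 103.3906 94.3312 103.3906
tree:
19.2146
26.6397 12.5847
35.6588 18.6346 7.1382
43.9243 26.5994 11.4942 3.1887
51.4656 35.6588 17.8717 5.7272 0.8731
58.3461 43.9243 26.5994 10.0104 1.8251 0.0000
64.6237 51.4656 35.6588 16.8250 3.8150 0.0000 0.0000
70.3513 58.3461 43.9243 26.5994 7.9747 0.0000 0.0000 0.0000
75.5770 64.6237 51.4656 35.6588 16.6700 0.0000 0.0000 0.0000 0.0000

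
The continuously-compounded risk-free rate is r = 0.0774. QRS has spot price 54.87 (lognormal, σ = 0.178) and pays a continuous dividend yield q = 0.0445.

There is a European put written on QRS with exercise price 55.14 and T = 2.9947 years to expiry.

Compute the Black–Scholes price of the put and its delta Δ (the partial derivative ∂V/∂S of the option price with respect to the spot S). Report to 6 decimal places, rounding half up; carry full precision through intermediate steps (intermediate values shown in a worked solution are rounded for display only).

price = 3.724819
Δ = -0.283138

σ√T = 0.178·√2.9947 = 0.308033
d₁ = (ln(S/K) + (r−q+σ²/2)T) / (σ√T) = (ln(54.87/55.14) + (0.0774−0.0445+0.178²/2)·2.9947) / 0.308033 = (-0.004909 + 0.145968) / 0.308033 = 0.457935
d₂ = d₁ − σ√T = 0.457935 − 0.308033 = 0.149903
e^{−rT} = 0.793113
e^{−qT} = 0.875234
N(−d₁) = 0.323499,  N(−d₂) = 0.440421
Put price V = K·e^{−rT}·N(−d₂) − S·e^{−qT}·N(−d₁) = 19.260583 − 15.535764 = 3.724819
Δ = −e^{−qT}·N(−d₁) = -0.283138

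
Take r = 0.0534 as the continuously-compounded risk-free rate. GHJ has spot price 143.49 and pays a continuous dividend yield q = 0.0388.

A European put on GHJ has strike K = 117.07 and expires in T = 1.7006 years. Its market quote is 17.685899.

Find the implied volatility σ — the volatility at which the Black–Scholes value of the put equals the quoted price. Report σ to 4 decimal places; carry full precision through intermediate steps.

At σ = 0.4779 the Black–Scholes value reproduces the quote:
σ√T = 0.4779·√1.7006 = 0.623215
d₁ = (ln(S/K) + (r−q+σ²/2)T) / (σ√T) = (ln(143.49/117.07) + (0.0534−0.0388+0.4779²/2)·1.7006) / 0.623215 = (0.203493 + 0.219027) / 0.623215 = 0.677969
d₂ = d₁ − σ√T = 0.677969 − 0.623215 = 0.054754
e^{−rT} = 0.913189
e^{−qT} = 0.936147
N(−d₁) = 0.248896,  N(−d₂) = 0.478167
V = K·e^{−rT}·N(−d₂) − S·e^{−qT}·N(−d₁) = 51.119469 − 33.433570 = 17.685899 (equal to the quote); since ∂V/∂σ > 0 for all σ, the implied volatility is unique

sigma = 0.4779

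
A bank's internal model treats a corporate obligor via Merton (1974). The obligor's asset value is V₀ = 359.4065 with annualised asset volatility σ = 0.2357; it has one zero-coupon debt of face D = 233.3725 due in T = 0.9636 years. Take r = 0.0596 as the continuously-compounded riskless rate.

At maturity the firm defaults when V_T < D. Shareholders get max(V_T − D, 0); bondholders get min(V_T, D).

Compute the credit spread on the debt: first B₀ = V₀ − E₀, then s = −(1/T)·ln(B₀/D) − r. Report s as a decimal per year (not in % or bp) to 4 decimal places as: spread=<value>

Equity is a call on the firm's assets struck at D = 233.3725:
d₁ = [ln(V₀/D) + (r + σ²/2)T] / (σ√T)
   = [ln(359.4065/233.3725) + (0.0596 + 0.5·0.2357²)·0.9636] / (0.2357·√0.9636)
   = [0.431818 + 0.084197] / 0.231370 = 2.230254
d₂ = d₁ − σ√T = 2.230254 − 0.231370 = 1.998883
N(d₁) = 0.987135,  N(d₂) = 0.977189,  e^(−rT) = 0.944187
E₀ = V₀·N(d₁) − D·e^(−rT)·N(d₂)
   = 359.4065·0.987135 − 233.3725·0.944187·0.977189 = 139.461474
B₀ = V₀ − E₀ = 359.4065 − 139.461474 = 219.945026
spread = −(1/T)·ln(B₀/D) − r = −(1/0.9636)·ln(219.945026/233.3725) − 0.0596 = 0.00189674

spread=0.0019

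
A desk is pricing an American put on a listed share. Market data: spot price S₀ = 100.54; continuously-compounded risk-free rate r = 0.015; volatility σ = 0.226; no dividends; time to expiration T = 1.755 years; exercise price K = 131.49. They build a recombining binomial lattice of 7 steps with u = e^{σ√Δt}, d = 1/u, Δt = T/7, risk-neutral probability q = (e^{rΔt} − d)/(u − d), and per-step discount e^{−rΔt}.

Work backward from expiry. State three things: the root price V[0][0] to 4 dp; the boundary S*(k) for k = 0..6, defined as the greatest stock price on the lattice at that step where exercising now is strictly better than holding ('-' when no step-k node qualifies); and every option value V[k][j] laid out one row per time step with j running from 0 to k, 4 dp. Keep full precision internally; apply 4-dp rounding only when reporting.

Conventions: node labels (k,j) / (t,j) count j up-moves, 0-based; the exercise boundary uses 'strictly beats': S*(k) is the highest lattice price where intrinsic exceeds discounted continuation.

Δt=0.25071, u=1.11981, d=0.89301, q=0.48835, disc=e^(-rΔt)=0.99625
k=7 terminal: V=max(K-S,0) → 85.9575 74.3931 59.8917 41.7071 18.9040 0.0000 0.0000 0.0000
k=6: j=0 S=50.9879 intr=80.5021 cont=80.0086 V=80.5021[EX]; j=1 S=63.9378 intr=67.5522 cont=67.0587 V=67.5522[EX]; j=2 S=80.1767 intr=51.3133 cont=50.8197 V=51.3133[EX]; j=3 S=100.5400 intr=30.9500 cont=30.4564 V=30.9500[EX]; j=4 S=126.0752 intr=5.4148 cont=9.6359 V=9.6359[hold]; j=5 S=158.0958 intr=0.0000 cont=0.0000 V=0.0000[hold]; j=6 S=198.2489 intr=0.0000 cont=0.0000 V=0.0000[hold]  S*(6)=100.5400
k=5: j=0 S=57.0969 intr=74.3931 cont=73.8996 V=74.3931[EX]; j=1 S=71.5983 intr=59.8917 cont=59.3981 V=59.8917[EX]; j=2 S=89.7829 intr=41.7071 cont=41.2135 V=41.7071[EX]; j=3 S=112.5860 intr=18.9040 cont=20.4641 V=20.4641[hold]; j=4 S=141.1806 intr=0.0000 cont=4.9117 V=4.9117[hold]; j=5 S=177.0376 intr=0.0000 cont=0.0000 V=0.0000[hold]  S*(5)=89.7829
k=4: j=0 S=63.9378 intr=67.5522 cont=67.0587 V=67.5522[EX]; j=1 S=80.1767 intr=51.3133 cont=50.8197 V=51.3133[EX]; j=2 S=100.5400 intr=30.9500 cont=31.2154 V=31.2154[hold]; j=3 S=126.0752 intr=5.4148 cont=12.8207 V=12.8207[hold]; j=4 S=158.0958 intr=0.0000 cont=2.5036 V=2.5036[hold]  S*(4)=80.1767
k=3: j=0 S=71.5983 intr=59.8917 cont=59.3981 V=59.8917[EX]; j=1 S=89.7829 intr=41.7071 cont=41.3427 V=41.7071[EX]; j=2 S=112.5860 intr=18.9040 cont=22.1489 V=22.1489[hold]; j=3 S=141.1806 intr=0.0000 cont=7.7531 V=7.7531[hold]  S*(3)=89.7829
k=2: j=0 S=80.1767 intr=51.3133 cont=50.8197 V=51.3133[EX]; j=1 S=100.5400 intr=30.9500 cont=32.0351 V=32.0351[hold]; j=2 S=126.0752 intr=5.4148 cont=15.0619 V=15.0619[hold]  S*(2)=80.1767
k=1: j=0 S=89.7829 intr=41.7071 cont=41.7415 V=41.7415[hold]; j=1 S=112.5860 intr=18.9040 cont=23.6571 V=23.6571[hold]  S*(1)=-
k=0: j=0 S=100.5400 intr=30.9500 cont=32.7864 V=32.7864[hold]  S*(0)=-

price = 32.7864
boundary = - - 80.1767 89.7829 80.1767 89.7829 100.5400
tree:
32.7864
41.7415 23.6571
51.3133 32.0351 15.0619
59.8917 41.7071 22.1489 7.7531
67.5522 51.3133 31.2154 12.8207 2.5036
74.3931 59.8917 41.7071 20.4641 4.9117 0.0000
80.5021 67.5522 51.3133 30.9500 9.6359 0.0000 0.0000
85.9575 74.3931 59.8917 41.7071 18.9040 0.0000 0.0000 0.0000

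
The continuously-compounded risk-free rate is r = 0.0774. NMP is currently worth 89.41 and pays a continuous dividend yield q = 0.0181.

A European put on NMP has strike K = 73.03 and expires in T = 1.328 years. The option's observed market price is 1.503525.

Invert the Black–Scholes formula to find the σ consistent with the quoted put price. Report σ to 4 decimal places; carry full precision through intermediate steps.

At σ = 0.2311 the Black–Scholes value reproduces the quote:
σ√T = 0.2311·√1.328 = 0.266317
d₁ = (ln(S/K) + (r−q+σ²/2)T) / (σ√T) = (ln(89.41/73.03) + (0.0774−0.0181+0.2311²/2)·1.328) / 0.266317 = (0.202362 + 0.114213) / 0.266317 = 1.188715
d₂ = d₁ − σ√T = 1.188715 − 0.266317 = 0.922398
e^{−rT} = 0.902319
e^{−qT} = 0.976250
N(−d₁) = 0.117276,  N(−d₂) = 0.178161
V = K·e^{−rT}·N(−d₂) − S·e^{−qT}·N(−d₁) = 11.740134 − 10.236609 = 1.503525 (equal to the quote); since ∂V/∂σ > 0 for all σ, the implied volatility is unique

sigma = 0.2311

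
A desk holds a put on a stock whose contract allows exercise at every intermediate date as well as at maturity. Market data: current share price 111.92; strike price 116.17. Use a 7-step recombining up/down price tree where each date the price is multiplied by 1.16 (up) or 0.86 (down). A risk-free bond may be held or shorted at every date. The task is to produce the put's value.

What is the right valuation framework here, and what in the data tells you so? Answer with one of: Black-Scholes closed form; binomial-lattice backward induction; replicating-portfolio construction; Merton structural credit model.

framework: binomial-lattice backward induction

Key observation: with exercise allowed before expiry on a discrete up/down model (7 steps from spot 111.92), the strike-116.17 put's value must be rolled back through the tree testing early exercise at each node.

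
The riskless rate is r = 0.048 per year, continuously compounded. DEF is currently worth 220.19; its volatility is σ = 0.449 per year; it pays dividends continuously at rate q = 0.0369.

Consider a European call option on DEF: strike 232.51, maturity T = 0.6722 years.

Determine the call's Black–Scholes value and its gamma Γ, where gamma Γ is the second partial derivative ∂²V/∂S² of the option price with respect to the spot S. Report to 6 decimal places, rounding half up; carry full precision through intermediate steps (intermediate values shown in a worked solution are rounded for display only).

price = 27.214426
Γ = 0.004794

σ√T = 0.449·√0.6722 = 0.368125
d₁ = (ln(S/K) + (r−q+σ²/2)T) / (σ√T) = (ln(220.19/232.51) + (0.048−0.0369+0.449²/2)·0.6722) / 0.368125 = (-0.054442 + 0.075220) / 0.368125 = 0.056440
d₂ = d₁ − σ√T = 0.056440 − 0.368125 = -0.311685
e^{−rT} = 0.968249
e^{−qT} = 0.975501
N(d₁) = 0.522504,  N(d₂) = 0.377640
Call price V = S·e^{−qT}·N(d₁) − K·e^{−rT}·N(d₂) = 112.231632 − 85.017206 = 27.214426
φ(d₁) = (1/√(2π))·e^{−d₁²/2} = 0.398307
Γ = e^{−qT}·φ(d₁) / (S·σ·√T) = 0.004794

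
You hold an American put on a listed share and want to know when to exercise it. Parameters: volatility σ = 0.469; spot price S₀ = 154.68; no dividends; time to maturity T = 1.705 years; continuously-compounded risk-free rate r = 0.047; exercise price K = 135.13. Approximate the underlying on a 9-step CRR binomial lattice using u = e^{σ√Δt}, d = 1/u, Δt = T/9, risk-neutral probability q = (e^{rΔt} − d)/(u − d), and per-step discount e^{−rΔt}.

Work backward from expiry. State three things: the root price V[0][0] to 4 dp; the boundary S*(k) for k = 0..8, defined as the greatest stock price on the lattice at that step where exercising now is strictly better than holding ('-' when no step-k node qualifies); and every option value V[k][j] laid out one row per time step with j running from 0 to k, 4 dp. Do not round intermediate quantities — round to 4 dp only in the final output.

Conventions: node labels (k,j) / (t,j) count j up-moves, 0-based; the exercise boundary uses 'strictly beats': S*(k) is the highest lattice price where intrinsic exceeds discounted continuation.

price = 21.7944
boundary = - - - - 68.3626 55.7397 68.3626 83.8441 102.8315
tree:
21.7944
30.1214 12.8520
40.5309 18.9974 6.1911
52.9075 27.3943 9.9235 2.1150
66.7674 38.3392 15.6168 3.7150 0.3574
79.3903 51.7361 24.0146 6.4776 0.6815 0.0000
89.6825 66.7674 35.8295 11.1955 1.2996 0.0000 0.0000
98.0742 79.3903 51.2859 19.1432 2.4781 0.0000 0.0000 0.0000
104.9164 89.6825 66.7674 32.2985 4.7255 0.0000 0.0000 0.0000 0.0000
110.4952 98.0742 79.3903 51.2859 9.0111 0.0000 0.0000 0.0000 0.0000 0.0000

Δt=0.18944, u=1.22646, d=0.81535, q=0.47090, disc=e^(-rΔt)=0.99114
k=9 terminal: V=max(K-S,0) → 110.4952 98.0742 79.3903 51.2859 9.0111 0.0000 0.0000 0.0000 0.0000 0.0000
k=8: j=0 S=30.2136 intr=104.9164 cont=103.7186 V=104.9164[EX]; j=1 S=45.4475 intr=89.6825 cont=88.4846 V=89.6825[EX]; j=2 S=68.3626 intr=66.7674 cont=65.5696 V=66.7674[EX]; j=3 S=102.8315 intr=32.2985 cont=31.1006 V=32.2985[EX]; j=4 S=154.6800 intr=0.0000 cont=4.7255 V=4.7255[hold]; j=5 S=232.6709 intr=0.0000 cont=0.0000 V=0.0000[hold]; j=6 S=349.9854 intr=0.0000 cont=0.0000 V=0.0000[hold]; j=7 S=526.4509 intr=0.0000 cont=0.0000 V=0.0000[hold]; j=8 S=791.8917 intr=0.0000 cont=0.0000 V=0.0000[hold]  S*(8)=102.8315
k=7: j=0 S=37.0558 intr=98.0742 cont=96.8763 V=98.0742[EX]; j=1 S=55.7397 intr=79.3903 cont=78.1925 V=79.3903[EX]; j=2 S=83.8441 intr=51.2859 cont=50.0881 V=51.2859[EX]; j=3 S=126.1189 intr=9.0111 cont=19.1432 V=19.1432[hold]; j=4 S=189.7091 intr=0.0000 cont=2.4781 V=2.4781[hold]; j=5 S=285.3619 intr=0.0000 cont=0.0000 V=0.0000[hold]; j=6 S=429.2437 intr=0.0000 cont=0.0000 V=0.0000[hold]; j=7 S=645.6718 intr=0.0000 cont=0.0000 V=0.0000[hold]  S*(7)=83.8441
k=6: j=0 S=45.4475 intr=89.6825 cont=88.4846 V=89.6825[EX]; j=1 S=68.3626 intr=66.7674 cont=65.5696 V=66.7674[EX]; j=2 S=102.8315 intr=32.2985 cont=35.8295 V=35.8295[hold]; j=3 S=154.6800 intr=0.0000 cont=11.1955 V=11.1955[hold]; j=4 S=232.6709 intr=0.0000 cont=1.2996 V=1.2996[hold]; j=5 S=349.9854 intr=0.0000 cont=0.0000 V=0.0000[hold]; j=6 S=526.4509 intr=0.0000 cont=0.0000 V=0.0000[hold]  S*(6)=68.3626
k=5: j=0 S=55.7397 intr=79.3903 cont=78.1925 V=79.3903[EX]; j=1 S=83.8441 intr=51.2859 cont=51.7361 V=51.7361[hold]; j=2 S=126.1189 intr=9.0111 cont=24.0146 V=24.0146[hold]; j=3 S=189.7091 intr=0.0000 cont=6.4776 V=6.4776[hold]; j=4 S=285.3619 intr=0.0000 cont=0.6815 V=0.6815[hold]; j=5 S=429.2437 intr=0.0000 cont=0.0000 V=0.0000[hold]  S*(5)=55.7397
k=4: j=0 S=68.3626 intr=66.7674 cont=65.7797 V=66.7674[EX]; j=1 S=102.8315 intr=32.2985 cont=38.3392 V=38.3392[hold]; j=2 S=154.6800 intr=0.0000 cont=15.6168 V=15.6168[hold]; j=3 S=232.6709 intr=0.0000 cont=3.7150 V=3.7150[hold]; j=4 S=349.9854 intr=0.0000 cont=0.3574 V=0.3574[hold]  S*(4)=68.3626
k=3: j=0 S=83.8441 intr=51.2859 cont=52.9075 V=52.9075[hold]; j=1 S=126.1189 intr=9.0111 cont=27.3943 V=27.3943[hold]; j=2 S=189.7091 intr=0.0000 cont=9.9235 V=9.9235[hold]; j=3 S=285.3619 intr=0.0000 cont=2.1150 V=2.1150[hold]  S*(3)=-
k=2: j=0 S=102.8315 intr=32.2985 cont=40.5309 V=40.5309[hold]; j=1 S=154.6800 intr=0.0000 cont=18.9974 V=18.9974[hold]; j=2 S=232.6709 intr=0.0000 cont=6.1911 V=6.1911[hold]  S*(2)=-
k=1: j=0 S=126.1189 intr=9.0111 cont=30.1214 V=30.1214[hold]; j=1 S=189.7091 intr=0.0000 cont=12.8520 V=12.8520[hold]  S*(1)=-
k=0: j=0 S=154.6800 intr=0.0000 cont=21.7944 V=21.7944[hold]  S*(0)=-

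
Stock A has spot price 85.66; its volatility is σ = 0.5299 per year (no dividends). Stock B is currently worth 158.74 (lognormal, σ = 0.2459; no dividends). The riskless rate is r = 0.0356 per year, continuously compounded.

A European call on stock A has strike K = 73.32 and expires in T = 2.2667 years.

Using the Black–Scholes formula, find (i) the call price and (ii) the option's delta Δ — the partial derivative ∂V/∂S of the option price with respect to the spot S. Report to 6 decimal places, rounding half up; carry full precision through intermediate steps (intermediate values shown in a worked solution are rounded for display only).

σ√T = 0.5299·√2.2667 = 0.797794
d₁ = (ln(S/K) + (r+σ²/2)T) / (σ√T) = (ln(85.66/73.32) + (0.0356+0.5299²/2)·2.2667) / 0.797794 = (0.155553 + 0.398932) / 0.797794 = 0.695022
d₂ = d₁ − σ√T = 0.695022 − 0.797794 = -0.102772
e^{−rT} = 0.922475
N(d₁) = 0.756479,  N(d₂) = 0.459072
Call price V = S·N(d₁) − K·e^{−rT}·N(d₂) = 64.800024 − 31.049749 = 33.750275
Δ = N(d₁) = 0.756479

price = 33.750275
Δ = 0.756479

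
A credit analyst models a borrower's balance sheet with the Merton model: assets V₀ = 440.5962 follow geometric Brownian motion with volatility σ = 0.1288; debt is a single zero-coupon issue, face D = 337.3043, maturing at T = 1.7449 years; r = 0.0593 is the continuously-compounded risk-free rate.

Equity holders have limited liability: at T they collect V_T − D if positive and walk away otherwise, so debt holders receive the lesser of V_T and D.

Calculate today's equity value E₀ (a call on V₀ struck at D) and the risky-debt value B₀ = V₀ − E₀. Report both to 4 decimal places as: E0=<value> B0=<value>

Work the structural quantities from V₀ = 440.5962 against face 337.3043:
d₁ = [ln(V₀/D) + (r + σ²/2)T] / (σ√T)
   = [ln(440.5962/337.3043) + (0.0593 + 0.5·0.1288²)·1.7449] / (0.1288·√1.7449)
   = [0.267143 + 0.117946] / 0.170138 = 2.263395
d₂ = d₁ − σ√T = 2.263395 − 0.170138 = 2.093257
N(d₁) = 0.988194,  N(d₂) = 0.981837,  e^(−rT) = 0.901701
E₀ = V₀·N(d₁) − D·e^(−rT)·N(d₂)
   = 440.5962·0.988194 − 337.3043·0.901701·0.981837 = 136.771386
B₀ = V₀ − E₀ = 440.5962 − 136.771386 = 303.824814

E0=136.7714 B0=303.8248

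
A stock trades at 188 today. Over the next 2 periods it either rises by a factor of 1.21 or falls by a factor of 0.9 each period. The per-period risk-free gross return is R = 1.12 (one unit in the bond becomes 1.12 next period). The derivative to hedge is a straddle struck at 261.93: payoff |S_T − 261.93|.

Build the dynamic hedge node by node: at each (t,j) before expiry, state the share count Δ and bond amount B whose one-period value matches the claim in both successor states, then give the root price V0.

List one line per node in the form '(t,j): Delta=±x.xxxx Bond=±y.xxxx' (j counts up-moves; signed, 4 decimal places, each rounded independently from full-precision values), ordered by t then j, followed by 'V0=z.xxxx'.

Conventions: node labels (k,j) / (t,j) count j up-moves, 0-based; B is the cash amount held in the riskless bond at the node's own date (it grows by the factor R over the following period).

(0,0): Delta=-0.7103 Bond=165.0501
(1,0): Delta=-1.0000 Bond=233.8661
(1,1): Delta=-0.6222 Bond=164.8066
V0=31.5056

No-arbitrage ⇒ martingale measure with p* = (R−d)/(u−d) = 0.7097.
Expiry values: V(2,0)=109.6500, V(2,1)=57.1980, V(2,2)=13.3208
  t=1,j=0: stock 169.2000 → up 204.7320 (V=57.1980), down 152.2800 (V=109.6500). Price 64.6661; hedge Δ=-1.0000, bond B=233.8661.
  t=1,j=1: stock 227.4800 → up 275.2508 (V=13.3208), down 204.7320 (V=57.1980). Price 23.2673; hedge Δ=-0.6222, bond B=164.8066.
  t=0,j=0: stock 188.0000 → up 227.4800 (V=23.2673), down 169.2000 (V=64.6661). Price 31.5056; hedge Δ=-0.7103, bond B=165.0501.
As a check, the time-0 holding Δ(0,0)·S0 + B(0,0) comes to 31.5056 — exactly V0.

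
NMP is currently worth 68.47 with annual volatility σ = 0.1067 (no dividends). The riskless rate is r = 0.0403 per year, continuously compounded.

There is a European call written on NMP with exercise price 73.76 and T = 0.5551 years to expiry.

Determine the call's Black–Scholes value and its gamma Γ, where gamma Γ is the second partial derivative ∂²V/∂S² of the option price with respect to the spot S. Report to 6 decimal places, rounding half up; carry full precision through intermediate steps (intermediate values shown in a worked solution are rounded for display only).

price = 0.860820
Γ = 0.060664

σ√T = 0.1067·√0.5551 = 0.079497
d₁ = (ln(S/K) + (r+σ²/2)T) / (σ√T) = (ln(68.47/73.76) + (0.0403+0.1067²/2)·0.5551) / 0.079497 = (-0.074421 + 0.025530) / 0.079497 = -0.614999
d₂ = d₁ − σ√T = -0.614999 − 0.079497 = -0.694496
e^{−rT} = 0.977878
N(d₁) = 0.269278,  N(d₂) = 0.243686
Call price V = S·N(d₁) − K·e^{−rT}·N(d₂) = 18.437448 − 17.576628 = 0.860820
φ(d₁) = (1/√(2π))·e^{−d₁²/2} = 0.330202
Γ = φ(d₁) / (S·σ·√T) = 0.060664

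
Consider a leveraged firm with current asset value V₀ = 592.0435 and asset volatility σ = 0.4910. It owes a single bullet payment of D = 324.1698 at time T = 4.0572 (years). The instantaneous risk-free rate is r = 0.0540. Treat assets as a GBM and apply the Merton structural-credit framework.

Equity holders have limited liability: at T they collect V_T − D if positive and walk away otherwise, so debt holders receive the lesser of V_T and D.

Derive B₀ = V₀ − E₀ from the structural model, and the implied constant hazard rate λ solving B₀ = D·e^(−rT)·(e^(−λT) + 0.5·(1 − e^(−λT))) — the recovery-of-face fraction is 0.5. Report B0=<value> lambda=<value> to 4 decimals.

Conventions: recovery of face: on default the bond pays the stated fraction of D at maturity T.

Apply the equity-as-call identities (strike 324.1698, horizon 4.0572 years):
d₁ = [ln(V₀/D) + (r + σ²/2)T] / (σ√T)
   = [ln(592.0435/324.1698) + (0.0540 + 0.5·0.4910²)·4.0572] / (0.4910·√4.0572)
   = [0.602313 + 0.708146] / 0.988996 = 1.325039
d₂ = d₁ − σ√T = 1.325039 − 0.988996 = 0.336042
N(d₁) = 0.907421,  N(d₂) = 0.631580,  e^(−rT) = 0.803250
E₀ = V₀·N(d₁) − D·e^(−rT)·N(d₂)
   = 592.0435·0.907421 − 324.1698·0.803250·0.631580 = 372.775664
B₀ = V₀ − E₀ = 592.0435 − 372.775664 = 219.267836
e^(−λT) = (B₀·e^(rT)/D − 0.5)/(1 − 0.5) = (219.2678·1.244942/324.1698 − 0.5)/0.5 = 0.68415228
λ = −ln(0.68415228)/4.0572 = 0.093556

B0=219.2678 lambda=0.0936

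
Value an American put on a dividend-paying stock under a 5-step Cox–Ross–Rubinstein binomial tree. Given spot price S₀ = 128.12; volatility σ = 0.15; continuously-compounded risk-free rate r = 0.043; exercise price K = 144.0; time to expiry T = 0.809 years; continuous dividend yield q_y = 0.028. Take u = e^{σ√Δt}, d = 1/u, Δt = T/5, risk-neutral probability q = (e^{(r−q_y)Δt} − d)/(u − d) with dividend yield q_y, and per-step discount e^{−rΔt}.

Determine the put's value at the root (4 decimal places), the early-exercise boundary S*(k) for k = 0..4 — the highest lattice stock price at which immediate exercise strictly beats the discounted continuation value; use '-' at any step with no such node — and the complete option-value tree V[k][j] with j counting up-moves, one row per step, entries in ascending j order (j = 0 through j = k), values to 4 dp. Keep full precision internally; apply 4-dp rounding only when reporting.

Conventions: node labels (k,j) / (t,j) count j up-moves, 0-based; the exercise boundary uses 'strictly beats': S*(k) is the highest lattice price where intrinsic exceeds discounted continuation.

price = 16.9794
boundary = - 120.6183 113.5558 120.6183 128.1200
tree:
16.9794
23.3817 10.9397
30.4442 16.3856 5.7539
37.0932 23.3817 9.7558 1.9114
43.3528 30.4442 15.8800 3.8888 0.0000
49.2460 37.0932 23.3817 7.9117 0.0000 0.0000

Δt=0.16180, u=1.06219, d=0.94145, q=0.50504, disc=e^(-rΔt)=0.99307
k=5 terminal: V=max(K-S,0) → 49.2460 37.0932 23.3817 7.9117 0.0000 0.0000
k=4: j=0 S=100.6472 intr=43.3528 cont=42.8094 V=43.3528[EX]; j=1 S=113.5558 intr=30.4442 cont=29.9591 V=30.4442[EX]; j=2 S=128.1200 intr=15.8800 cont=15.4607 V=15.8800[EX]; j=3 S=144.5522 intr=0.0000 cont=3.8888 V=3.8888[hold]; j=4 S=163.0919 intr=0.0000 cont=0.0000 V=0.0000[hold]  S*(4)=128.1200
k=3: j=0 S=106.9068 intr=37.0932 cont=36.5780 V=37.0932[EX]; j=1 S=120.6183 intr=23.3817 cont=22.9286 V=23.3817[EX]; j=2 S=136.0883 intr=7.9117 cont=9.7558 V=9.7558[hold]; j=3 S=153.5424 intr=0.0000 cont=1.9114 V=1.9114[hold]  S*(3)=120.6183
k=2: j=0 S=113.5558 intr=30.4442 cont=29.9591 V=30.4442[EX]; j=1 S=128.1200 intr=15.8800 cont=16.3856 V=16.3856[hold]; j=2 S=144.5522 intr=0.0000 cont=5.7539 V=5.7539[hold]  S*(2)=113.5558
k=1: j=0 S=120.6183 intr=23.3817 cont=23.1821 V=23.3817[EX]; j=1 S=136.0883 intr=7.9117 cont=10.9397 V=10.9397[hold]  S*(1)=120.6183
k=0: j=0 S=128.1200 intr=15.8800 cont=16.9794 V=16.9794[hold]  S*(0)=-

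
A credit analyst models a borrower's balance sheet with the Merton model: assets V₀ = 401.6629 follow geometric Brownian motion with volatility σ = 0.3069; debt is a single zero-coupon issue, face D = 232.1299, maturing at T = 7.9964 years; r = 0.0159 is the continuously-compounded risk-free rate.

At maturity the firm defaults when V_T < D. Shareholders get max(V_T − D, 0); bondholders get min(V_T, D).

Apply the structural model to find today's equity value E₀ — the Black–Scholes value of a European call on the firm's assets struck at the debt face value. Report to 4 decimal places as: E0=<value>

Work the structural quantities from V₀ = 401.6629 against face 232.1299:
d₁ = [ln(V₀/D) + (r + σ²/2)T] / (σ√T)
   = [ln(401.6629/232.1299) + (0.0159 + 0.5·0.3069²)·7.9964] / (0.3069·√7.9964)
   = [0.548316 + 0.503724] / 0.867849 = 1.212238
d₂ = d₁ − σ√T = 1.212238 − 0.867849 = 0.344389
N(d₁) = 0.887289,  N(d₂) = 0.634723,  e^(−rT) = 0.880608
E₀ = V₀·N(d₁) − D·e^(−rT)·N(d₂)
   = 401.6629·0.887289 − 232.1299·0.880608·0.634723 = 226.644009

E0=226.6440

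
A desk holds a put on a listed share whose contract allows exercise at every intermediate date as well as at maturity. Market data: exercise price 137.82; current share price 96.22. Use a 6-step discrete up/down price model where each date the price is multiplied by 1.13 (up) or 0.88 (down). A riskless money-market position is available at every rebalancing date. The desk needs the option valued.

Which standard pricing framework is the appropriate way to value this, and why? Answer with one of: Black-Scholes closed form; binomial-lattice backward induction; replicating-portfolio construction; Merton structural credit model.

Key observation: the put (strike 137.82 on spot 96.22) is American-style on a 6-step discrete price model, so the early-exercise decision at every node requires stepwise backward valuation — a closed form cannot price the exercise right.

framework: binomial-lattice backward induction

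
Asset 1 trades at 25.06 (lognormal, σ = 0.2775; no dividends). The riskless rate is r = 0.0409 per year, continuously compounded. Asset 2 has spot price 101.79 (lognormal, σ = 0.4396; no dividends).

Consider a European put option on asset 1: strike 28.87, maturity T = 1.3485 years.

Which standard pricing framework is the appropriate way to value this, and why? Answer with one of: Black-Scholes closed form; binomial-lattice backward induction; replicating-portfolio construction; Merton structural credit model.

Key observation: a European-exercise option on asset 1 struck at 28.87 — a GBM underlying with constant parameters — admits an analytic price: the data contain no early exercise, no discrete tree, no debt structure.

framework: Black-Scholes closed form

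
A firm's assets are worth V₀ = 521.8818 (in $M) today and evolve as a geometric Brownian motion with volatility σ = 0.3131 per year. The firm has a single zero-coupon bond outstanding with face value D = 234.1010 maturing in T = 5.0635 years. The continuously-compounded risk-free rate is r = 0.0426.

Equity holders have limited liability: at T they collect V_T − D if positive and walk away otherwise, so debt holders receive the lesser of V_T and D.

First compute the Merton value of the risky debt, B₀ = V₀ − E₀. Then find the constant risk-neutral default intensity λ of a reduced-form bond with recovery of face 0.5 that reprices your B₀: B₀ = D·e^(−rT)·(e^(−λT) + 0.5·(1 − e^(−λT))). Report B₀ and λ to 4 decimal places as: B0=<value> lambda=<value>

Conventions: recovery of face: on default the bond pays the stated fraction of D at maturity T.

With assets at 521.8818 and a single debt payment of 234.1010 at 5.0635 years:
d₁ = [ln(V₀/D) + (r + σ²/2)T] / (σ√T)
   = [ln(521.8818/234.1010) + (0.0426 + 0.5·0.3131²)·5.0635] / (0.3131·√5.0635)
   = [0.801688 + 0.463897] / 0.704545 = 1.796317
d₂ = d₁ − σ√T = 1.796317 − 0.704545 = 1.091772
N(d₁) = 0.963778,  N(d₂) = 0.862533,  e^(−rT) = 0.805973
E₀ = V₀·N(d₁) − D·e^(−rT)·N(d₂)
   = 521.8818·0.963778 − 234.1010·0.805973·0.862533 = 340.236159
B₀ = V₀ − E₀ = 521.8818 − 340.236159 = 181.645641
e^(−λT) = (B₀·e^(rT)/D − 0.5)/(1 − 0.5) = (181.6456·1.240736/234.1010 − 0.5)/0.5 = 0.92544512
λ = −ln(0.92544512)/5.0635 = 0.015302

B0=181.6456 lambda=0.0153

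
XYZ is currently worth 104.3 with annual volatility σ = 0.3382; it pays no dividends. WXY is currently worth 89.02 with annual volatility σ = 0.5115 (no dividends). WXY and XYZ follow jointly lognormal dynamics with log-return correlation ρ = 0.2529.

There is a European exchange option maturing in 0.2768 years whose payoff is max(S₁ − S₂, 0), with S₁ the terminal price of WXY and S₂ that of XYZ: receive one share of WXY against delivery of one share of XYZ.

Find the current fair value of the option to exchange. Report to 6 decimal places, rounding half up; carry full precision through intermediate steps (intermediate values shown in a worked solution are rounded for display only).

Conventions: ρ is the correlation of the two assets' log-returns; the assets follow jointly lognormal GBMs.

σ_eff = √(σ₁² + σ₂² − 2ρσ₁σ₂) = √(0.5115² + 0.3382² − 2·0.2529·0.5115·0.3382) = 0.537135
d₁ = (ln(S₁/S₂) + (q₂ − q₁ + σ_eff²/2)T) / (σ_eff√T) = (ln(89.02/104.3) + (0.0 − 0.0 + 0.144257)·0.2768) / 0.282596 = -0.419256
d₂ = d₁ − σ_eff√T = -0.419256 − 0.282596 = -0.701852
N(d₁) = 0.337515,  N(d₂) = 0.241386
V = S₁·e^{−q₁T}·N(d₁) − S₂·e^{−q₂T}·N(d₂) = 30.045551 − 25.176537 = 4.869013
Key observation: pricing in XYZ-units makes this a unit-strike call on the ratio S₁/S₂ — the risk-free rate cancels and cannot affect the value.

exchange price = 4.869013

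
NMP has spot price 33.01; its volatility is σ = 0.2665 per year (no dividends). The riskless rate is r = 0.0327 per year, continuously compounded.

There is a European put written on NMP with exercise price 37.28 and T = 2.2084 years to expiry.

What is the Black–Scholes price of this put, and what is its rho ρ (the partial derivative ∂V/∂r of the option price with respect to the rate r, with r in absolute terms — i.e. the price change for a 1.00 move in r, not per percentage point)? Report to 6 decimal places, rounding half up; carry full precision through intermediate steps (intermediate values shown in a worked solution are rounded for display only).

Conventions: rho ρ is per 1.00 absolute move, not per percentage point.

σ√T = 0.2665·√2.2084 = 0.396037
d₁ = (ln(S/K) + (r+σ²/2)T) / (σ√T) = (ln(33.01/37.28) + (0.0327+0.2665²/2)·2.2084) / 0.396037 = (-0.121646 + 0.150637) / 0.396037 = 0.073203
d₂ = d₁ − σ√T = 0.073203 − 0.396037 = -0.322835
e^{−rT} = 0.930331
N(−d₁) = 0.470822,  N(−d₂) = 0.626590
Put price V = K·e^{−rT}·N(−d₂) − S·N(−d₁) = 21.731852 − 15.541848 = 6.190005
ρ = −K·T·e^{−rT}·N(−d₂) = -47.992623

price = 6.190005
ρ = -47.992623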